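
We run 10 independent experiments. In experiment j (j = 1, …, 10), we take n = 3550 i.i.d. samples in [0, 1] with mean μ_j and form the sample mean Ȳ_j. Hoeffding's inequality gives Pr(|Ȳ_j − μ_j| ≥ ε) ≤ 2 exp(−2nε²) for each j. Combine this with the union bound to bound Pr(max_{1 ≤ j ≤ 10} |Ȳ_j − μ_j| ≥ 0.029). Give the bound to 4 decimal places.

0.0510

Per-experiment Hoeffding bound: 2·exp(−2·3550·0.029²) = 2·exp(−5.97110) = 0.0051029.
Union bound over 10 events: 10·0.0051029 = 0.05103.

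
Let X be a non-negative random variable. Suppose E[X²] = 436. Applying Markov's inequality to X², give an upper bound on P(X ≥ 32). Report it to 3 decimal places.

Since X ≥ 0, the event {X ≥ 32} is the same as {X² ≥ 1024}.
Markov's inequality applied to X² gives P(X² ≥ 1024) ≤ E[X²]/1024 = 436/1024 = 0.4258.

0.426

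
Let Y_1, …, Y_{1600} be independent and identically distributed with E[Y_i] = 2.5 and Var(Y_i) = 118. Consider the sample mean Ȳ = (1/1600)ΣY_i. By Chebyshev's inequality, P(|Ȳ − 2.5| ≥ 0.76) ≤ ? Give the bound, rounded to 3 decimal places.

0.128

Var(Ȳ) = Var(Y_i)/n = 118/1600 = 0.07375.
Chebyshev: P(|Ȳ − 2.5| ≥ 0.76) ≤ Var(Ȳ)/(0.76)² = 118/(1600·0.76²) = 0.1277.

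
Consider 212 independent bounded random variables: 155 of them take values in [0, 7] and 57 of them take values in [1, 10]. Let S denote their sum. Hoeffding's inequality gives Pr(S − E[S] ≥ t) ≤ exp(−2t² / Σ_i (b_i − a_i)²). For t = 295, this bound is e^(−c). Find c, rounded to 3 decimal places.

14.252

Σ(b_i − a_i)² = 155·7² + 57·9² = 12212.
c = 2t² / 12212 = 2·295² / 12212 = 14.2524.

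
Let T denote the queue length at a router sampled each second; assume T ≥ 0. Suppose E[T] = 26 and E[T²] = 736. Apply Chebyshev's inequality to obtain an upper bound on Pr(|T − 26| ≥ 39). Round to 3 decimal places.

0.039

Var(T) = E[T²] − (E[T])² = 736 − 676 = 60.
Chebyshev's inequality: Pr(|T − μ| ≥ t) ≤ Var(T)/t² = 60/1521 = 0.0394.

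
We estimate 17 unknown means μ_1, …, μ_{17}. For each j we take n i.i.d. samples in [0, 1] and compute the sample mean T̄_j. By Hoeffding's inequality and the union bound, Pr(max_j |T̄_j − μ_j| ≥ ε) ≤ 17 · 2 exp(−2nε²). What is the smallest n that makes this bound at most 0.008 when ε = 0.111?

Need 2·17·exp(−2nε²) ≤ 0.008, i.e. exp(−2nε²) ≤ 0.008/34.
So 2nε² ≥ ln(34/0.008) = 8.354674.
Hence n ≥ 8.354674/(2·0.111²) = 339.042.
The smallest integer n is 340.

340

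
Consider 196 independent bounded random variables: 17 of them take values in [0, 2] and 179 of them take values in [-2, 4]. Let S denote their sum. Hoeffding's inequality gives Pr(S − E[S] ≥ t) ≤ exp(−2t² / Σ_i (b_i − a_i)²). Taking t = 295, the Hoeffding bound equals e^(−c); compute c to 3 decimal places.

26.728

Σ(b_i − a_i)² = 17·2² + 179·6² = 6512.
c = 2t² / 6512 = 2·295² / 6512 = 26.7276.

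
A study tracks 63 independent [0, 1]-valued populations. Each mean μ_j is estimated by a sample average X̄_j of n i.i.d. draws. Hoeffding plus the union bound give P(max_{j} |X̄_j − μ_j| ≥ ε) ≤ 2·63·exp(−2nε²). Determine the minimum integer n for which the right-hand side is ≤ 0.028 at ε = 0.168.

150

Need 2·63·exp(−2nε²) ≤ 0.028, i.e. exp(−2nε²) ≤ 0.028/126.
So 2nε² ≥ ln(126/0.028) = 8.411833.
Hence n ≥ 8.411833/(2·0.168²) = 149.019.
The smallest integer n is 150.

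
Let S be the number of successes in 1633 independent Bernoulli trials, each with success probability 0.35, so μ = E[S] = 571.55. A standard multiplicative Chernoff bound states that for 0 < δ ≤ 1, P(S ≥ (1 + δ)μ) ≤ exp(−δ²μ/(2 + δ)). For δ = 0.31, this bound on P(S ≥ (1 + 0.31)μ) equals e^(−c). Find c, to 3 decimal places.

c = δ²μ/(2 + δ) = 0.31²·571.55/(2 + 0.31) = 23.7775.

23.777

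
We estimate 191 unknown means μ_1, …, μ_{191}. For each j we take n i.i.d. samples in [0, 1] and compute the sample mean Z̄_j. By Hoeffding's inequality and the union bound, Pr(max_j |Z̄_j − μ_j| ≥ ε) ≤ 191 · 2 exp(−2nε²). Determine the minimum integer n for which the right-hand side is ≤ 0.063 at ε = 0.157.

177

Need 2·191·exp(−2nε²) ≤ 0.063, i.e. exp(−2nε²) ≤ 0.063/382.
So 2nε² ≥ ln(382/0.063) = 8.710041.
Hence n ≥ 8.710041/(2·0.157²) = 176.681.
The smallest integer n is 177.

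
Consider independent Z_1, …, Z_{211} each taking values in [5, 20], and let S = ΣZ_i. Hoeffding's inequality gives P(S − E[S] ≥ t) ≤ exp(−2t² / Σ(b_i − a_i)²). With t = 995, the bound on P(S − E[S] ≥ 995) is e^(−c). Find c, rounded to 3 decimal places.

41.707

Σ(b_i − a_i)² = 211·(15)² = 47475.
c = 2t²/47475 = 2·995²/47475 = 41.7072.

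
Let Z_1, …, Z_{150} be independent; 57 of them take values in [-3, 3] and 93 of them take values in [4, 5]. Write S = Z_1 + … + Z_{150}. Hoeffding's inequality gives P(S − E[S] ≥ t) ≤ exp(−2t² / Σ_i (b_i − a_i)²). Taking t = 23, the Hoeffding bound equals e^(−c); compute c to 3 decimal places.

Σ(b_i − a_i)² = 57·6² + 93·1² = 2145.
c = 2t² / 2145 = 2·23² / 2145 = 0.4932.

0.493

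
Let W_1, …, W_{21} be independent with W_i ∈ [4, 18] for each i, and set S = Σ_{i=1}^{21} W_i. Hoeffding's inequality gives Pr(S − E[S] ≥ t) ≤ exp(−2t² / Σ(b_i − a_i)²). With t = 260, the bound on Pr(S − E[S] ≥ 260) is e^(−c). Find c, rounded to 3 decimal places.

32.847

Σ(b_i − a_i)² = 21·(14)² = 4116.
c = 2t²/4116 = 2·260²/4116 = 32.8474.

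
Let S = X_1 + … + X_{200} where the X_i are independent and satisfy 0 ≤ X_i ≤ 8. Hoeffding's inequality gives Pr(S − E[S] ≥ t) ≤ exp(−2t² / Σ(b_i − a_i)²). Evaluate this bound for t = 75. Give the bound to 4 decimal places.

0.4152

Σ(b_i − a_i)² = 200·(8)² = 12800.
Exponent = 2·75²/12800 = 0.8789.
Bound = exp(−0.8789) = 0.41524.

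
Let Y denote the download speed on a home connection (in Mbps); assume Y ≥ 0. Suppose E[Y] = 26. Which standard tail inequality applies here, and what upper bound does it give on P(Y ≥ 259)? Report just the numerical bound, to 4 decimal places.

0.1004

Only the mean of a non-negative variable is known, so Markov's inequality is the applicable tail bound.
Markov's inequality: for a non-negative random variable, P(Y ≥ a) ≤ E[Y]/a.
Here E[Y] = 26 and a = 259, so the bound is 26/259 = 0.1004.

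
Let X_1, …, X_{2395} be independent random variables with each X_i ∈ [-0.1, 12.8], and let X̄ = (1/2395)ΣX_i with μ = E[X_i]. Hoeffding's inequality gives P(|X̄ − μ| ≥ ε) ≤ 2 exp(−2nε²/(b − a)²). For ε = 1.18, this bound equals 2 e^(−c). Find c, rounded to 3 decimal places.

c = 2nε²/(b − a)² = 2·2395·1.18² / 12.9² = 40.0793.

40.079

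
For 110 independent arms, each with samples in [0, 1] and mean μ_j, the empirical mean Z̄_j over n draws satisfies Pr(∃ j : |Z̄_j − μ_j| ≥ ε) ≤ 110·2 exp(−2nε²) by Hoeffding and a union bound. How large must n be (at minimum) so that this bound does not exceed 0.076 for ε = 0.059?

Need 2·110·exp(−2nε²) ≤ 0.076, i.e. exp(−2nε²) ≤ 0.076/220.
So 2nε² ≥ ln(220/0.076) = 7.970649.
Hence n ≥ 7.970649/(2·0.059²) = 1144.879.
The smallest integer n is 1145.

1145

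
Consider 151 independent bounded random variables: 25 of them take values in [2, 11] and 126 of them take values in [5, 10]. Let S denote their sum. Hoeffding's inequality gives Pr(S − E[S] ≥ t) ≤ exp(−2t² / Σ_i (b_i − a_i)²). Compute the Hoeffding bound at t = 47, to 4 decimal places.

0.4258

Σ(b_i − a_i)² = 25·9² + 126·5² = 5175.
Exponent = 2·47² / 5175 = 0.85372.
Bound = exp(−0.85372) = 0.42583.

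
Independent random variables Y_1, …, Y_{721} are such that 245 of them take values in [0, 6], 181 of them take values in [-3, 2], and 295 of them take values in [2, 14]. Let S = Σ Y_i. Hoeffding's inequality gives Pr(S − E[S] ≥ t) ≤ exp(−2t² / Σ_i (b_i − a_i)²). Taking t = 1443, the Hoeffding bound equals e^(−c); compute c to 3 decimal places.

74.599

Σ(b_i − a_i)² = 245·6² + 181·5² + 295·12² = 55825.
c = 2t² / 55825 = 2·1443² / 55825 = 74.5992.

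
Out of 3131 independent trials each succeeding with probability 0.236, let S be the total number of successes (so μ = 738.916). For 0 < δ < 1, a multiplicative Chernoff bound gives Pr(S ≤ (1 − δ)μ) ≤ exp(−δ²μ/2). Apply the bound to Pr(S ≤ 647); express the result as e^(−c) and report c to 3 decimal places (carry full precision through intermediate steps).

Write 647 = (1 − δ)μ, so δ = 1 − 647/738.916 = 0.124393…
Then the exponent is δ²μ/2 = (μ − 647)²/(2μ) = 5.716855.

5.717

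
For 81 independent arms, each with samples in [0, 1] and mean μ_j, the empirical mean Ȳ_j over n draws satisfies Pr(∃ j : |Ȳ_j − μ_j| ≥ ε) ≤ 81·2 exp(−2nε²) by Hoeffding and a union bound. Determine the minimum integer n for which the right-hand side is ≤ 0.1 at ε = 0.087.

489

Need 2·81·exp(−2nε²) ≤ 0.1, i.e. exp(−2nε²) ≤ 0.1/162.
So 2nε² ≥ ln(162/0.1) = 7.390181.
Hence n ≥ 7.390181/(2·0.087²) = 488.187.
The smallest integer n is 489.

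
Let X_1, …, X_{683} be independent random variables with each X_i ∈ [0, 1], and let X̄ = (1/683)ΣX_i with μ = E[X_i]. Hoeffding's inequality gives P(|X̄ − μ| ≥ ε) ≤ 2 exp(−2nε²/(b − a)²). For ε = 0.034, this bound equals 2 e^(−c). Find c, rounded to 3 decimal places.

c = 2nε²/(b − a)² = 2·683·0.034² / 1² = 1.5791.

1.579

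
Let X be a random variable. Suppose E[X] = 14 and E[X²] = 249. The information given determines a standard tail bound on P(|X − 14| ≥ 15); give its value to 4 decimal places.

0.2356

The first two moments determine the variance, so Chebyshev's inequality is the sharpest standard bound available.
Var(X) = E[X²] − (E[X])² = 249 − 196 = 53.
Chebyshev's inequality: P(|X − μ| ≥ t) ≤ Var(X)/t² = 53/225 = 0.2356.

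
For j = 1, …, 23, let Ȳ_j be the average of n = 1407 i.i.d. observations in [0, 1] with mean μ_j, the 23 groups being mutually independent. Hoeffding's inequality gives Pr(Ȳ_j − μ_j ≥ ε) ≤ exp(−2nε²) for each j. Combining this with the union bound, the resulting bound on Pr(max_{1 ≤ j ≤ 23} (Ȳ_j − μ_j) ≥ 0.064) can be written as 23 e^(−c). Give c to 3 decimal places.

11.526

Union bound over the 23 events: Pr(max_{1 ≤ j ≤ 23} (Ȳ_j − μ_j) ≥ 0.064) ≤ 23·exp(−2nε²) = 23 exp(−2·1407·0.064²).
So c = 2·1407·0.064² = 11.5261.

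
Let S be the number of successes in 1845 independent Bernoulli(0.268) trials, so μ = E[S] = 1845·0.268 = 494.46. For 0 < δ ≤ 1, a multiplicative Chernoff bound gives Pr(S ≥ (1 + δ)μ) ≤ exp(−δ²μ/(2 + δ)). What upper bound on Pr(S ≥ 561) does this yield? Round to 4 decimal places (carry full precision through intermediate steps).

0.0151

Write 561 = (1 + δ)μ, so δ = 561/494.46 − 1 = 0.134571…
Then the exponent is δ²μ/(2 + δ) = (561 − μ)² / (μ·(2 + δ)) = 4.194921.
Bound = exp(−4.194921) = 0.01507.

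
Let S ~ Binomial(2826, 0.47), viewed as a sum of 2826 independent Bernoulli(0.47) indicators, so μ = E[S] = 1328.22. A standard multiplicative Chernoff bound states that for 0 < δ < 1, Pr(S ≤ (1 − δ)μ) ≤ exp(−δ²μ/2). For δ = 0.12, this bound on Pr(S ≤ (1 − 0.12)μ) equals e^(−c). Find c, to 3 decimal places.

c = δ²μ/2 = 0.12²·1328.22/2 = 9.5632.

9.563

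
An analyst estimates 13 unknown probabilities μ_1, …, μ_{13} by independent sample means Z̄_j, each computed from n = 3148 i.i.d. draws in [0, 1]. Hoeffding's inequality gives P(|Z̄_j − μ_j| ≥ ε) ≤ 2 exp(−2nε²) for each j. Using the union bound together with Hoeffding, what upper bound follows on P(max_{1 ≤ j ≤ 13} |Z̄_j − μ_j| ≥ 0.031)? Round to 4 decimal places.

Per-experiment Hoeffding bound: 2·exp(−2·3148·0.031²) = 2·exp(−6.05046) = 0.0047136.
Union bound over 13 events: 13·0.0047136 = 0.06128.

0.0613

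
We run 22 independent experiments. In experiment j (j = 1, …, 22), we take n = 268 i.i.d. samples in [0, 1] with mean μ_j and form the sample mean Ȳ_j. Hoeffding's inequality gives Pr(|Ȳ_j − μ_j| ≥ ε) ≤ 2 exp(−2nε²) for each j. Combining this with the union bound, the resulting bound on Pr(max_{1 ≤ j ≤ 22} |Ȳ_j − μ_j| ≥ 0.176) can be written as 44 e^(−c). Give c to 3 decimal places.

16.603

Union bound over the 22 events: Pr(max_{1 ≤ j ≤ 22} |Ȳ_j − μ_j| ≥ 0.176) ≤ 22·2·exp(−2nε²) = 44 exp(−2·268·0.176²).
So c = 2·268·0.176² = 16.6031.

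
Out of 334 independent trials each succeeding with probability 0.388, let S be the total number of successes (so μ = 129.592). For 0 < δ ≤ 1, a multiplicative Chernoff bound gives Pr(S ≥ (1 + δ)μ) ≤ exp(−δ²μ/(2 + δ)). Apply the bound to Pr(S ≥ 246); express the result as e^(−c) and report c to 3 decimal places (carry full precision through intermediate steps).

Write 246 = (1 + δ)μ, so δ = 246/129.592 − 1 = 0.8982653…
Then the exponent is δ²μ/(2 + δ) = (246 − μ)² / (μ·(2 + δ)) = 36.078571.

36.079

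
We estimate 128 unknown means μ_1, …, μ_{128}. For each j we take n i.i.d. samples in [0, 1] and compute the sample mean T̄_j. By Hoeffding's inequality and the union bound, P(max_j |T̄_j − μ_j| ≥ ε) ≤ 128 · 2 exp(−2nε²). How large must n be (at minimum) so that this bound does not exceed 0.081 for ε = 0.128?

Need 2·128·exp(−2nε²) ≤ 0.081, i.e. exp(−2nε²) ≤ 0.081/256.
So 2nε² ≥ ln(256/0.081) = 8.058484.
Hence n ≥ 8.058484/(2·0.128²) = 245.925.
The smallest integer n is 246.

246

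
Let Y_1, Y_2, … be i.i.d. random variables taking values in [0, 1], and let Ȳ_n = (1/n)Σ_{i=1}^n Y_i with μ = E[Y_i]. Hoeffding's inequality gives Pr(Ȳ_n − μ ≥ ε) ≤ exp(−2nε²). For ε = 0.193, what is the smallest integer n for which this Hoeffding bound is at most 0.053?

40

Require exp(−2nε²) ≤ 0.053, i.e. 2nε² ≥ ln(1/0.053) = 2.937463.
So n ≥ 2.937463 / (2·0.193²) = 39.430.
The smallest integer n is 40.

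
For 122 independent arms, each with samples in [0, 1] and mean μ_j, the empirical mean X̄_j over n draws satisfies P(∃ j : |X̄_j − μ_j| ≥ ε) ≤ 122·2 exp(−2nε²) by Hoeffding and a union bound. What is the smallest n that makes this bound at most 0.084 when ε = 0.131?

233

Need 2·122·exp(−2nε²) ≤ 0.084, i.e. exp(−2nε²) ≤ 0.084/244.
So 2nε² ≥ ln(244/0.084) = 7.974107.
Hence n ≥ 7.974107/(2·0.131²) = 232.332.
The smallest integer n is 233.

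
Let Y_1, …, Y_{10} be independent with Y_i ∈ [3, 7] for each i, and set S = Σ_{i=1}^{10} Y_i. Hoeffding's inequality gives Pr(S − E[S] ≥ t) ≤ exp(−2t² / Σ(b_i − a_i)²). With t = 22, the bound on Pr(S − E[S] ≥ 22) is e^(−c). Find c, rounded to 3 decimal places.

6.050

Σ(b_i − a_i)² = 10·(4)² = 160.
c = 2t²/160 = 2·22²/160 = 6.0500.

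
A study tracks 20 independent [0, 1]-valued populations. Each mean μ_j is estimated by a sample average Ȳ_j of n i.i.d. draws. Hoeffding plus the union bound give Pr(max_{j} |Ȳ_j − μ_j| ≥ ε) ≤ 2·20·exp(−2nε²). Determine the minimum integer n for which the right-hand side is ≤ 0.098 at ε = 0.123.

199

Need 2·20·exp(−2nε²) ≤ 0.098, i.e. exp(−2nε²) ≤ 0.098/40.
So 2nε² ≥ ln(40/0.098) = 6.011667.
Hence n ≥ 6.011667/(2·0.123²) = 198.680.
The smallest integer n is 199.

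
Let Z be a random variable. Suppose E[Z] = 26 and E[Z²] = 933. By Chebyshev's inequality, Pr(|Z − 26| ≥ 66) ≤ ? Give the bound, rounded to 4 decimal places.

0.0590

Var(Z) = E[Z²] − (E[Z])² = 933 − 676 = 257.
Chebyshev's inequality: Pr(|Z − μ| ≥ t) ≤ Var(Z)/t² = 257/4356 = 0.0590.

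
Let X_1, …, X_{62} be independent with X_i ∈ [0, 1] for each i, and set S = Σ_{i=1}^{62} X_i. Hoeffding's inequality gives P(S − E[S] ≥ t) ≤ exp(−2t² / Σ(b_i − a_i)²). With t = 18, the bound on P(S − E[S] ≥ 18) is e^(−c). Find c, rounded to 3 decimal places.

Σ(b_i − a_i)² = 62·(1)² = 62.
c = 2t²/62 = 2·18²/62 = 10.4516.

10.452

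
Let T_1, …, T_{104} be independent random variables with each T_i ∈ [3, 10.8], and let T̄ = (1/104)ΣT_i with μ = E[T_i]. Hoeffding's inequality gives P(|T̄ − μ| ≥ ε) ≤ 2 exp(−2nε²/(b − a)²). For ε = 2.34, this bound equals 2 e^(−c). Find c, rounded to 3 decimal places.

18.720

c = 2nε²/(b − a)² = 2·104·2.34² / 7.8² = 18.7200.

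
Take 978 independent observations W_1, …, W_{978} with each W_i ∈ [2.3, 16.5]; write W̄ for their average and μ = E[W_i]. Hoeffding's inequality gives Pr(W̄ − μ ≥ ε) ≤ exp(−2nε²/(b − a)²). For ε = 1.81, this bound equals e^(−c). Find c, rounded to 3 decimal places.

c = 2nε²/(b − a)² = 2·978·1.81² / 14.2² = 31.7797.

31.780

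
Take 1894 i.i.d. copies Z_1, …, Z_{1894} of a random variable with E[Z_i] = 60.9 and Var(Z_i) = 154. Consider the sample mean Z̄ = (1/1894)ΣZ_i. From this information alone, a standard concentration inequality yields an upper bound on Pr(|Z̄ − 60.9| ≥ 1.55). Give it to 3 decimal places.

0.034

With mean and variance of each term known, Chebyshev's inequality bounds the deviation of the sum (or sample mean).
Var(Z̄) = Var(Z_i)/n = 154/1894 = 0.081309.
Chebyshev: Pr(|Z̄ − 60.9| ≥ 1.55) ≤ Var(Z̄)/(1.55)² = 154/(1894·1.55²) = 0.0338.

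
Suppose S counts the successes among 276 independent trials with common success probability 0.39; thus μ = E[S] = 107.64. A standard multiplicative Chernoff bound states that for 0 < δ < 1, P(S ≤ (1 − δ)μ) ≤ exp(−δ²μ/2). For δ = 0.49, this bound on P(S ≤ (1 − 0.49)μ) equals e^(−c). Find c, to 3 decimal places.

12.922

c = δ²μ/2 = 0.49²·107.64/2 = 12.9222.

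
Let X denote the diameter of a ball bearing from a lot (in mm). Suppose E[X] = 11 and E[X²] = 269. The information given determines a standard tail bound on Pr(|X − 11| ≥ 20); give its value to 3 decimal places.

0.370

The first two moments determine the variance, so Chebyshev's inequality is the sharpest standard bound available.
Var(X) = E[X²] − (E[X])² = 269 − 121 = 148.
Chebyshev's inequality: Pr(|X − μ| ≥ t) ≤ Var(X)/t² = 148/400 = 0.3700.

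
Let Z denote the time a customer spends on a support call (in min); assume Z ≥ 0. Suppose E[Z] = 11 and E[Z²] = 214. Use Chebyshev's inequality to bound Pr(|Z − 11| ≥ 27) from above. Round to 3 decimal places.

0.128

Var(Z) = E[Z²] − (E[Z])² = 214 − 121 = 93.
Chebyshev's inequality: Pr(|Z − μ| ≥ t) ≤ Var(Z)/t² = 93/729 = 0.1276.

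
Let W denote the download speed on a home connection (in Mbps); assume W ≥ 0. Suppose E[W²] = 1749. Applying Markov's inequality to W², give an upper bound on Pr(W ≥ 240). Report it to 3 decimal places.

Since W ≥ 0, the event {W ≥ 240} is the same as {W² ≥ 57600}.
Markov's inequality applied to W² gives Pr(W² ≥ 57600) ≤ E[W²]/57600 = 1749/57600 = 0.0304.

0.030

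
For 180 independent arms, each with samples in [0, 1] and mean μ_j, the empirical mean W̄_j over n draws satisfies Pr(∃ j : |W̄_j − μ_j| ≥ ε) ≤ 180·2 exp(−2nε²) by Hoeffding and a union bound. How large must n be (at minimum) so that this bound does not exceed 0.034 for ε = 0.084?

Need 2·180·exp(−2nε²) ≤ 0.034, i.e. exp(−2nε²) ≤ 0.034/360.
So 2nε² ≥ ln(360/0.034) = 9.267499.
Hence n ≥ 9.267499/(2·0.084²) = 656.711.
The smallest integer n is 657.

657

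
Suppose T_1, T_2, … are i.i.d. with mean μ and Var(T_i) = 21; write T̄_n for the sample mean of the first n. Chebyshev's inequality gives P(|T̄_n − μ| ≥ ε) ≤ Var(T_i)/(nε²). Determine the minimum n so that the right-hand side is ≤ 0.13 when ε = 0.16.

6311

Require 21/(n·0.16²) ≤ 0.13, i.e. n ≥ 21/(0.13·0.16²) = 6310.096.
The smallest integer n is 6311.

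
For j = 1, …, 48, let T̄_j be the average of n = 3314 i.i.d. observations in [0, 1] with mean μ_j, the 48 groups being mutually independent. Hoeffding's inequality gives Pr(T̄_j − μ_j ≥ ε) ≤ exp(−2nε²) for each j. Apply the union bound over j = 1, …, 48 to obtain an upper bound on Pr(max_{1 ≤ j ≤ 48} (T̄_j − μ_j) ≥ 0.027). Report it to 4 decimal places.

0.3827

Per-experiment Hoeffding bound: exp(−2·3314·0.027²) = exp(−4.83181) = 0.0079721.
Union bound over 48 events: 48·0.0079721 = 0.38266.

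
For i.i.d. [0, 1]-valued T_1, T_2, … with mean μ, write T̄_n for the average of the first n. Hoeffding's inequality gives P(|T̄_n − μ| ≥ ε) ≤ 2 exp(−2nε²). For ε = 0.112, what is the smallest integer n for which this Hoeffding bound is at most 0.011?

208

Require 2·exp(−2nε²) ≤ 0.011, i.e. 2nε² ≥ ln(2/0.011) = 5.203007.
So n ≥ 5.203007 / (2·0.112²) = 207.390.
The smallest integer n is 208.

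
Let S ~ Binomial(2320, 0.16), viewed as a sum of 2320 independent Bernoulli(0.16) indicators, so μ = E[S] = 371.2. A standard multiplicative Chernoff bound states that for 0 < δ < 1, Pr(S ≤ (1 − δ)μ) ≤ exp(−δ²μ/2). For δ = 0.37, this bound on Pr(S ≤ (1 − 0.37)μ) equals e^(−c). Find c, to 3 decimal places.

25.409

c = δ²μ/2 = 0.37²·371.2/2 = 25.4086.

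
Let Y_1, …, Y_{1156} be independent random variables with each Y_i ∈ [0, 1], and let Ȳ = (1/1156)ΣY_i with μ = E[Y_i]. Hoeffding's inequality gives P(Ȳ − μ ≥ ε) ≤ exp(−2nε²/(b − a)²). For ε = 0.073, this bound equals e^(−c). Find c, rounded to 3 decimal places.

12.321

c = 2nε²/(b − a)² = 2·1156·0.073² / 1² = 12.3206.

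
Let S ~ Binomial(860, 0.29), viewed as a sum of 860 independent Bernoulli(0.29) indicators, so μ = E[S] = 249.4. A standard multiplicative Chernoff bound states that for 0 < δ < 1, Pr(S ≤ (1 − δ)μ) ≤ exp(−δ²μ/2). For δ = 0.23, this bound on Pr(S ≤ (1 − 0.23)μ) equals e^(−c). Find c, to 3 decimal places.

6.597

c = δ²μ/2 = 0.23²·249.4/2 = 6.5966.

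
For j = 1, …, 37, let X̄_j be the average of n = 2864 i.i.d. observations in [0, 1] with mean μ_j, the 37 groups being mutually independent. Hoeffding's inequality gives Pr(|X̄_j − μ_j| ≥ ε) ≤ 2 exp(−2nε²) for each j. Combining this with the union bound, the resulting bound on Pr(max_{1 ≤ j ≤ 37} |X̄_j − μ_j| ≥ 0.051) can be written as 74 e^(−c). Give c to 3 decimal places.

14.899

Union bound over the 37 events: Pr(max_{1 ≤ j ≤ 37} |X̄_j − μ_j| ≥ 0.051) ≤ 37·2·exp(−2nε²) = 74 exp(−2·2864·0.051²).
So c = 2·2864·0.051² = 14.8985.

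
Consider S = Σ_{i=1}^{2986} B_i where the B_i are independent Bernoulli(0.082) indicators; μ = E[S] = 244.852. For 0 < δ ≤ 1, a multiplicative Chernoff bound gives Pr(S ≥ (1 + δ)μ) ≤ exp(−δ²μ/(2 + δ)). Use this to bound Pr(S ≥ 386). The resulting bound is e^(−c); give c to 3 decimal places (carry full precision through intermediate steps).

Write 386 = (1 + δ)μ, so δ = 386/244.852 − 1 = 0.5764625…
Then the exponent is δ²μ/(2 + δ) = (386 − μ)² / (μ·(2 + δ)) = 31.580716.

31.581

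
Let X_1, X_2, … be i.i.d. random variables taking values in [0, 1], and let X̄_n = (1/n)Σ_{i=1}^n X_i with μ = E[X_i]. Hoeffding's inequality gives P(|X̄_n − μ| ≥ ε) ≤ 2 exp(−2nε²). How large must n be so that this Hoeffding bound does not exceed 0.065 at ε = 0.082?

255

Require 2·exp(−2nε²) ≤ 0.065, i.e. 2nε² ≥ ln(2/0.065) = 3.426515.
So n ≥ 3.426515 / (2·0.082²) = 254.797.
The smallest integer n is 255.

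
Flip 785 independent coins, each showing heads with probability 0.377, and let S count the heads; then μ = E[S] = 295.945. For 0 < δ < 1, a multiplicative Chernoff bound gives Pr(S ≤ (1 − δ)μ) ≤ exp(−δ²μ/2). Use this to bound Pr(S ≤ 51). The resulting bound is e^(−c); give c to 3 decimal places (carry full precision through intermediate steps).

101.367

Write 51 = (1 − δ)μ, so δ = 1 − 51/295.945 = 0.8276707…
Then the exponent is δ²μ/2 = (μ − 51)²/(2μ) = 101.366898.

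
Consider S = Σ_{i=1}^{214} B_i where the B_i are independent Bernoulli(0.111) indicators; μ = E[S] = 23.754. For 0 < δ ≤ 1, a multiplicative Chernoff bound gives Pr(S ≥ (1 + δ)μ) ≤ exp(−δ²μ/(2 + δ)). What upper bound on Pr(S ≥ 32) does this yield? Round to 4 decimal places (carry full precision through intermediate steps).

0.2954

Write 32 = (1 + δ)μ, so δ = 32/23.754 − 1 = 0.3471415…
Then the exponent is δ²μ/(2 + δ) = (32 − μ)² / (μ·(2 + δ)) = 1.219581.
Bound = exp(−1.219581) = 0.29535.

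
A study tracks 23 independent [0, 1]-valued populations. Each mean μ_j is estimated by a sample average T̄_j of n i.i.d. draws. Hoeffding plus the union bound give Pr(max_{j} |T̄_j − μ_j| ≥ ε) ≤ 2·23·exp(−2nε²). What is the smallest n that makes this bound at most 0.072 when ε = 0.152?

140

Need 2·23·exp(−2nε²) ≤ 0.072, i.e. exp(−2nε²) ≤ 0.072/46.
So 2nε² ≥ ln(46/0.072) = 6.459731.
Hence n ≥ 6.459731/(2·0.152²) = 139.797.
The smallest integer n is 140.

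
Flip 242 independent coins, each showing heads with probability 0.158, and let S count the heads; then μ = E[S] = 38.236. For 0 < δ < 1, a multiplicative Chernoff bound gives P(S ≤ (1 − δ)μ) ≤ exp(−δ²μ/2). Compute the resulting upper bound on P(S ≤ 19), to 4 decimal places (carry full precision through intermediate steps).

Write 19 = (1 − δ)μ, so δ = 1 − 19/38.236 = 0.5030861…
Then the exponent is δ²μ/2 = (μ − 19)²/(2μ) = 4.838682.
Bound = exp(−4.838682) = 0.00792.

0.0079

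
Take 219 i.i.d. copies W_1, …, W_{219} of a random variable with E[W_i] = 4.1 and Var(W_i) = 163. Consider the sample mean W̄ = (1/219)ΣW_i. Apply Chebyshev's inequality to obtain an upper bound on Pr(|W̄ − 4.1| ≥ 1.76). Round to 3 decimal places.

0.240

Var(W̄) = Var(W_i)/n = 163/219 = 0.74429.
Chebyshev: Pr(|W̄ − 4.1| ≥ 1.76) ≤ Var(W̄)/(1.76)² = 163/(219·1.76²) = 0.2403.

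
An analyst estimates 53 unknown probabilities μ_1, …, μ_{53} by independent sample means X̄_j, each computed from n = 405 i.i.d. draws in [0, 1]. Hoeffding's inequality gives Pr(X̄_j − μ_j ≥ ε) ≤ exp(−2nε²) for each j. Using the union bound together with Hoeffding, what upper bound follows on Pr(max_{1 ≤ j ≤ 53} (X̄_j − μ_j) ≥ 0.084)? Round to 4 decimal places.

Per-experiment Hoeffding bound: exp(−2·405·0.084²) = exp(−5.71536) = 0.003295.
Union bound over 53 events: 53·0.003295 = 0.17463.

0.1746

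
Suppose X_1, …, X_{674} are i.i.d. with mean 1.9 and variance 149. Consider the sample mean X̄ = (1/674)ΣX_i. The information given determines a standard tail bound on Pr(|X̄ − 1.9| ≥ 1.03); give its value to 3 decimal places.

0.208

With mean and variance of each term known, Chebyshev's inequality bounds the deviation of the sum (or sample mean).
Var(X̄) = Var(X_i)/n = 149/674 = 0.22107.
Chebyshev: Pr(|X̄ − 1.9| ≥ 1.03) ≤ Var(X̄)/(1.03)² = 149/(674·1.03²) = 0.2084.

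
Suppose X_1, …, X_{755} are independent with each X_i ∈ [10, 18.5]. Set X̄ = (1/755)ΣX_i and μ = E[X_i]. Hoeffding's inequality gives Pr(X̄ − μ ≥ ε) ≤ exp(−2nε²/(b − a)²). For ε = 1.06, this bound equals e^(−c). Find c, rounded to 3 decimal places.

23.483

c = 2nε²/(b − a)² = 2·755·1.06² / 8.5² = 23.4829.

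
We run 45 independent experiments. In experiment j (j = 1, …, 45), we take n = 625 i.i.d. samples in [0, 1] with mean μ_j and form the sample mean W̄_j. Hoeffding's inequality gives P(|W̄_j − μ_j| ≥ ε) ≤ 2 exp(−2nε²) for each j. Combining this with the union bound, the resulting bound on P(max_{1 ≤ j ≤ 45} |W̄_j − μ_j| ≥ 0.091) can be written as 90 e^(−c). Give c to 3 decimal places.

Union bound over the 45 events: P(max_{1 ≤ j ≤ 45} |W̄_j − μ_j| ≥ 0.091) ≤ 45·2·exp(−2nε²) = 90 exp(−2·625·0.091²).
So c = 2·625·0.091² = 10.3513.

10.351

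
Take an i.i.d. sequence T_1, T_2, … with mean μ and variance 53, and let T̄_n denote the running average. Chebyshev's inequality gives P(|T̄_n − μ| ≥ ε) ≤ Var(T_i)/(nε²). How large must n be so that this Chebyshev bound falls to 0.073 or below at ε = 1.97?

188

Require 53/(n·1.97²) ≤ 0.073, i.e. n ≥ 53/(0.073·1.97²) = 187.077.
The smallest integer n is 188.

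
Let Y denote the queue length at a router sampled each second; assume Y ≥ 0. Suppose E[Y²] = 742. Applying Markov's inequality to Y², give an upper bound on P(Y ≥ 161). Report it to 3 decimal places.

Since Y ≥ 0, the event {Y ≥ 161} is the same as {Y² ≥ 25921}.
Markov's inequality applied to Y² gives P(Y² ≥ 25921) ≤ E[Y²]/25921 = 742/25921 = 0.0286.

0.029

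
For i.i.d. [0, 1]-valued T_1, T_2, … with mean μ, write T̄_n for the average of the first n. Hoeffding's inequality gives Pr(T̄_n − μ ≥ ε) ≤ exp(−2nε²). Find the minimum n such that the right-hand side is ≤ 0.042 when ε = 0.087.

Require exp(−2nε²) ≤ 0.042, i.e. 2nε² ≥ ln(1/0.042) = 3.170086.
So n ≥ 3.170086 / (2·0.087²) = 209.412.
The smallest integer n is 210.

210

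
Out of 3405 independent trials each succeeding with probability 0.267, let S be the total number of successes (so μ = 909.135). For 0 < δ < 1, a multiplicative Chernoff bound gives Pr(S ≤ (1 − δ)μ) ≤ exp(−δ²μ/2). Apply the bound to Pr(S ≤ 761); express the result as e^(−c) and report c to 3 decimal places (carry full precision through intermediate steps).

Write 761 = (1 − δ)μ, so δ = 1 − 761/909.135 = 0.1629406…
Then the exponent is δ²μ/2 = (μ − 761)²/(2μ) = 12.068603.

12.069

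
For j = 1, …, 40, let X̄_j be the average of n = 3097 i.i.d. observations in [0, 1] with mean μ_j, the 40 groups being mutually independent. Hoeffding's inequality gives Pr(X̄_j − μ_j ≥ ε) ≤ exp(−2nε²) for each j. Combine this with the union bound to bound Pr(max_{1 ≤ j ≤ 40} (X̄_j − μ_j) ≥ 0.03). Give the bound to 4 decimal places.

Per-experiment Hoeffding bound: exp(−2·3097·0.03²) = exp(−5.57460) = 0.003793.
Union bound over 40 events: 40·0.003793 = 0.15172.

0.1517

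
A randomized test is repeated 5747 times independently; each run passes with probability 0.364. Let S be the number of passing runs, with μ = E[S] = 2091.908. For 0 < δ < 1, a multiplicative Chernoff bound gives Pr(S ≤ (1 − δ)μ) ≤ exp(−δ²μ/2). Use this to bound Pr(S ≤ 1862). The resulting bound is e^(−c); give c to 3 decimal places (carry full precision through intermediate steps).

12.634

Write 1862 = (1 − δ)μ, so δ = 1 − 1862/2091.908 = 0.1099035…
Then the exponent is δ²μ/2 = (μ − 1862)²/(2μ) = 12.633846.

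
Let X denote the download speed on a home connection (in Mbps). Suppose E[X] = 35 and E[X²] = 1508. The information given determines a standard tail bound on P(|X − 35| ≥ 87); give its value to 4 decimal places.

The first two moments determine the variance, so Chebyshev's inequality is the sharpest standard bound available.
Var(X) = E[X²] − (E[X])² = 1508 − 1225 = 283.
Chebyshev's inequality: P(|X − μ| ≥ t) ≤ Var(X)/t² = 283/7569 = 0.0374.

0.0374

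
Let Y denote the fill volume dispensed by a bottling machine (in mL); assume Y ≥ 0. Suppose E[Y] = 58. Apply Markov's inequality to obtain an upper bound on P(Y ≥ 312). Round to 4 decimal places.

Markov's inequality: for a non-negative random variable, P(Y ≥ a) ≤ E[Y]/a.
Here E[Y] = 58 and a = 312, so the bound is 58/312 = 0.1859.

0.1859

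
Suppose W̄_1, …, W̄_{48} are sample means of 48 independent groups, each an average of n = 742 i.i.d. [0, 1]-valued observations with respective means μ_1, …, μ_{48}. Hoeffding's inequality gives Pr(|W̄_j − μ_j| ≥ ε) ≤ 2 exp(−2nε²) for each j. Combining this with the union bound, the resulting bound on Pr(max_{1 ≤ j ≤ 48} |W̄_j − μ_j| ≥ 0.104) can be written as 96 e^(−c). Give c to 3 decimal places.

16.051

Union bound over the 48 events: Pr(max_{1 ≤ j ≤ 48} |W̄_j − μ_j| ≥ 0.104) ≤ 48·2·exp(−2nε²) = 96 exp(−2·742·0.104²).
So c = 2·742·0.104² = 16.0509.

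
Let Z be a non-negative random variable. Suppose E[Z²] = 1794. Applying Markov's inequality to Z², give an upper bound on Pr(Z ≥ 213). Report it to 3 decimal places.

0.040

Since Z ≥ 0, the event {Z ≥ 213} is the same as {Z² ≥ 45369}.
Markov's inequality applied to Z² gives Pr(Z² ≥ 45369) ≤ E[Z²]/45369 = 1794/45369 = 0.0395.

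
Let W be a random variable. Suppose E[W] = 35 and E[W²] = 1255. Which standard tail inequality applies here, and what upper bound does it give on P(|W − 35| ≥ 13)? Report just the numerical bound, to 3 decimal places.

0.178

The first two moments determine the variance, so Chebyshev's inequality is the sharpest standard bound available.
Var(W) = E[W²] − (E[W])² = 1255 − 1225 = 30.
Chebyshev's inequality: P(|W − μ| ≥ t) ≤ Var(W)/t² = 30/169 = 0.1775.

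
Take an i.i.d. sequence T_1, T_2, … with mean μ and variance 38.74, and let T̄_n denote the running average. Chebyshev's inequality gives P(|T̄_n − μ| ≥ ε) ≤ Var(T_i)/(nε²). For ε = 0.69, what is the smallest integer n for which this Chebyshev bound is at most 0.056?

Require 38.74/(n·0.69²) ≤ 0.056, i.e. n ≥ 38.74/(0.056·0.69²) = 1453.026.
The smallest integer n is 1454.

1454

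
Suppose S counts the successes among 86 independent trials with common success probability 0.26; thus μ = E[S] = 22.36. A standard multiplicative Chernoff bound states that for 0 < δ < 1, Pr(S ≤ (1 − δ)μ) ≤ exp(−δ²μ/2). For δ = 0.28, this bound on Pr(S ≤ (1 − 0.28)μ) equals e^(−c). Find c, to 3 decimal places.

c = δ²μ/2 = 0.28²·22.36/2 = 0.8765.

0.877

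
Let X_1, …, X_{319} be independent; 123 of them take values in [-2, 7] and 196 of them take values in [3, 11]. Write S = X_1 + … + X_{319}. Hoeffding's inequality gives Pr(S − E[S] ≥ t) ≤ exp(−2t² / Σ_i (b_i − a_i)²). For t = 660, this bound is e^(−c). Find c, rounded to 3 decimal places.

38.708

Σ(b_i − a_i)² = 123·9² + 196·8² = 22507.
c = 2t² / 22507 = 2·660² / 22507 = 38.7080.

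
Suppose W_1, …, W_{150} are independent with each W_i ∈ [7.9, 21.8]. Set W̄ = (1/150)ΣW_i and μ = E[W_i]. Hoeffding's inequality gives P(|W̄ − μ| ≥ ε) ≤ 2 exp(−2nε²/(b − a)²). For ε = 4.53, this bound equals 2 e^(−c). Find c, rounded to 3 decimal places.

c = 2nε²/(b − a)² = 2·150·4.53² / 13.9² = 31.8631.

31.863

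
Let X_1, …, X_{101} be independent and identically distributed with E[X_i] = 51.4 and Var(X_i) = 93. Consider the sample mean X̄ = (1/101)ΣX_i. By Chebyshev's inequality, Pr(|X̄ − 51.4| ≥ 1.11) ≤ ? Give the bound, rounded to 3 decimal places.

0.747

Var(X̄) = Var(X_i)/n = 93/101 = 0.92079.
Chebyshev: Pr(|X̄ − 51.4| ≥ 1.11) ≤ Var(X̄)/(1.11)² = 93/(101·1.11²) = 0.7473.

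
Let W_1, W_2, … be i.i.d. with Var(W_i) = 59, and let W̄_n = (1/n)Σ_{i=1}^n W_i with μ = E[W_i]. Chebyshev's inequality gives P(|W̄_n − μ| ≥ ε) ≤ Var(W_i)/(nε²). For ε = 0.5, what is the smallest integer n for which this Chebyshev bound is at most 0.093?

Require 59/(n·0.5²) ≤ 0.093, i.e. n ≥ 59/(0.093·0.5²) = 2537.634.
The smallest integer n is 2538.

2538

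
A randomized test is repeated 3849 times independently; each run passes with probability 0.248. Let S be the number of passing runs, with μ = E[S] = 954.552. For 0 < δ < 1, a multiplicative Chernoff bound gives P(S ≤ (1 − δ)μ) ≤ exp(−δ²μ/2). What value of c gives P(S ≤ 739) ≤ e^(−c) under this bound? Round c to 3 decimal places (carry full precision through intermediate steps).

24.337

Write 739 = (1 − δ)μ, so δ = 1 − 739/954.552 = 0.2258148…
Then the exponent is δ²μ/2 = (μ − 739)²/(2μ) = 24.337419.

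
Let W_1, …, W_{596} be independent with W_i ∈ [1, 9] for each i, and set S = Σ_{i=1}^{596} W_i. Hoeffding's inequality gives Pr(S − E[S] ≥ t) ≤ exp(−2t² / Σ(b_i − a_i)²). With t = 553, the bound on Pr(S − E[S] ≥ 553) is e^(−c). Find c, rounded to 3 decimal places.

16.034

Σ(b_i − a_i)² = 596·(8)² = 38144.
c = 2t²/38144 = 2·553²/38144 = 16.0344.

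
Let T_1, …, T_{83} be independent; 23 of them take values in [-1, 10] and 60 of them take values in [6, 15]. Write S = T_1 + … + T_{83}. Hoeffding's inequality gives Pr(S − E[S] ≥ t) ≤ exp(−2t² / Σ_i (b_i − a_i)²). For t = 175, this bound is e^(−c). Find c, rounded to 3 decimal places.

Σ(b_i − a_i)² = 23·11² + 60·9² = 7643.
c = 2t² / 7643 = 2·175² / 7643 = 8.0139.

8.014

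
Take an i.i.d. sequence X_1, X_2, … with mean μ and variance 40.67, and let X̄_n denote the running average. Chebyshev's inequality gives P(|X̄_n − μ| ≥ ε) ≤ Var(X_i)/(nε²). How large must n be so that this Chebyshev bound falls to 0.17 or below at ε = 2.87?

30

Require 40.67/(n·2.87²) ≤ 0.17, i.e. n ≥ 40.67/(0.17·2.87²) = 29.044.
The smallest integer n is 30.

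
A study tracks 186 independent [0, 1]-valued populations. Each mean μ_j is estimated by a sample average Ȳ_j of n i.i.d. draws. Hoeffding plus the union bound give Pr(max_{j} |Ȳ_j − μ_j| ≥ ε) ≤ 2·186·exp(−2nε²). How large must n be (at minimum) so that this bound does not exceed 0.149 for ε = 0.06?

1087

Need 2·186·exp(−2nε²) ≤ 0.149, i.e. exp(−2nε²) ≤ 0.149/372.
So 2nε² ≥ ln(372/0.149) = 7.822703.
Hence n ≥ 7.822703/(2·0.06²) = 1086.487.
The smallest integer n is 1087.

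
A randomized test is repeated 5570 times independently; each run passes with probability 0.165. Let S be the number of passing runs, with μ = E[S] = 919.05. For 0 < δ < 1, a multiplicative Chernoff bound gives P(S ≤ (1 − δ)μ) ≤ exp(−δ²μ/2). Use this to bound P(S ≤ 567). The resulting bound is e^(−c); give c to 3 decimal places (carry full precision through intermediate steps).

Write 567 = (1 − δ)μ, so δ = 1 − 567/919.05 = 0.3830586…
Then the exponent is δ²μ/2 = (μ − 567)²/(2μ) = 67.427889.

67.428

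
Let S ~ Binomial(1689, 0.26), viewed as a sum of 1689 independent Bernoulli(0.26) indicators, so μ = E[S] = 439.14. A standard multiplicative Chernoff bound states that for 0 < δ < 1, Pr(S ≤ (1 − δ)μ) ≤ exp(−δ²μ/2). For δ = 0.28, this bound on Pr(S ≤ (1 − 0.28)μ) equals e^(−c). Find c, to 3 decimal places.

c = δ²μ/2 = 0.28²·439.14/2 = 17.2143.

17.214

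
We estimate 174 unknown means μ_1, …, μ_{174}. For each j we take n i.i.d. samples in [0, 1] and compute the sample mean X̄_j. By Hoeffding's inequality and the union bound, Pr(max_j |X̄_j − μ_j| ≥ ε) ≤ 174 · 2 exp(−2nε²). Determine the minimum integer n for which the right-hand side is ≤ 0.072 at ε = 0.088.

548

Need 2·174·exp(−2nε²) ≤ 0.072, i.e. exp(−2nε²) ≤ 0.072/348.
So 2nε² ≥ ln(348/0.072) = 8.483292.
Hence n ≥ 8.483292/(2·0.088²) = 547.733.
The smallest integer n is 548.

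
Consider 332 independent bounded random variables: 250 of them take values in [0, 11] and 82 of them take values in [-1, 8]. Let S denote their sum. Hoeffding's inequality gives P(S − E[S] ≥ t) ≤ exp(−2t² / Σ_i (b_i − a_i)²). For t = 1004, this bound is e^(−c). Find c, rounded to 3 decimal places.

54.647

Σ(b_i − a_i)² = 250·11² + 82·9² = 36892.
c = 2t² / 36892 = 2·1004² / 36892 = 54.6469.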